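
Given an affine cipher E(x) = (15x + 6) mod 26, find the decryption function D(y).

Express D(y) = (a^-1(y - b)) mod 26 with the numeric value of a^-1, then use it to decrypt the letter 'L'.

Step 1: Find a^-1, the modular inverse of 15 mod 26.
Step 2: We need 15 * a^-1 = 1 (mod 26).
Step 3: 15 * 7 = 105 = 4 * 26 + 1, so a^-1 = 7.
Step 4: D(y) = 7(y - 6) mod 26.
Step 5: Apply to 'L' (y = 11): D(11) = 7 * (11 - 6) mod 26 = 7 * 5 mod 26 = 9 -> 'J'.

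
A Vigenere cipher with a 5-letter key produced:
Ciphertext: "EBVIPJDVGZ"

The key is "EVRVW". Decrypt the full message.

Step 1: Key 'EVRVW' has length 5. Extended key: EVRVWEVRVW
Step 2: Decrypt each position:
  E(4) - E(4) = 0 = A
  B(1) - V(21) = 6 = G
  V(21) - R(17) = 4 = E
  I(8) - V(21) = 13 = N
  P(15) - W(22) = 19 = T
  J(9) - E(4) = 5 = F
  D(3) - V(21) = 8 = I
  V(21) - R(17) = 4 = E
  G(6) - V(21) = 11 = L
  Z(25) - W(22) = 3 = D
Plaintext: AGENTFIELD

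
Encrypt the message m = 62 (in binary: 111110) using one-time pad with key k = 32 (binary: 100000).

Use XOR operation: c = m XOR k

Step 1: Write out the XOR operation bit by bit:
  Message: 111110
  Key:     100000
  XOR:     011110
Step 2: Convert to decimal: 011110 = 30.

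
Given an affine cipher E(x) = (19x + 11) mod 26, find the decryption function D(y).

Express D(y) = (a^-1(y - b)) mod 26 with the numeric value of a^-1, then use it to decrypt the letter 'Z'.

Step 1: Find a^-1, the modular inverse of 19 mod 26.
Step 2: We need 19 * a^-1 = 1 (mod 26).
Step 3: 19 * 11 = 209 = 8 * 26 + 1, so a^-1 = 11.
Step 4: D(y) = 11(y - 11) mod 26.
Step 5: Apply to 'Z' (y = 25): D(25) = 11 * (25 - 11) mod 26 = 11 * 14 mod 26 = 24 -> 'Y'.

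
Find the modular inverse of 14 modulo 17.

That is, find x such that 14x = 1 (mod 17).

Step 1: We need x such that 14 * x = 1 (mod 17).
Step 2: Using the extended Euclidean algorithm or trial:
  14 * 11 = 154 = 9 * 17 + 1.
Step 3: Since 154 mod 17 = 1, the inverse is x = 11.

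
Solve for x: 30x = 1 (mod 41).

Step 1: We need x such that 30 * x = 1 (mod 41).
Step 2: Using the extended Euclidean algorithm or trial:
  30 * 26 = 780 = 19 * 41 + 1.
Step 3: Since 780 mod 41 = 1, the inverse is x = 26.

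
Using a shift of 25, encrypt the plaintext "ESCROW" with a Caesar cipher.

Step 1: For each letter, shift forward by 25 positions (mod 26).
  E (position 4) -> position (4+25) mod 26 = 3 -> D
  S (position 18) -> position (18+25) mod 26 = 17 -> R
  C (position 2) -> position (2+25) mod 26 = 1 -> B
  R (position 17) -> position (17+25) mod 26 = 16 -> Q
  O (position 14) -> position (14+25) mod 26 = 13 -> N
  W (position 22) -> position (22+25) mod 26 = 21 -> V
Result: DRBQNV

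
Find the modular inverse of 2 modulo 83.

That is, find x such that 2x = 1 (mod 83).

Step 1: We need x such that 2 * x = 1 (mod 83).
Step 2: Using the extended Euclidean algorithm or trial:
  2 * 42 = 84 = 1 * 83 + 1.
Step 3: Since 84 mod 83 = 1, the inverse is x = 42.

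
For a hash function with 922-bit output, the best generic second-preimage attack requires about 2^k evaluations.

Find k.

Step 1: The hash has a 922-bit output.
Step 2: Second-preimage resistance means: given a specific input x, it should be infeasible to find a different y with h(y) = h(x).
With a 922-bit output, a generic search for a second preimage costs about 2^922 evaluations (each trial matches the fixed target with probability 2^-922).
Step 3: Security level = 922 bits.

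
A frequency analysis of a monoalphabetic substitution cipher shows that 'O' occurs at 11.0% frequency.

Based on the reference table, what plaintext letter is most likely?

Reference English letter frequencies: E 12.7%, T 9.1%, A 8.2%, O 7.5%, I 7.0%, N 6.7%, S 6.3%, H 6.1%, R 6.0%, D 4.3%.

Step 1: The observed frequency is 11.0%.
Step 2: Compare with English frequencies:
  E: 12.7% (difference: 1.7%) <-- closest
  T: 9.1% (difference: 1.9%)
  A: 8.2% (difference: 2.8%)
  O: 7.5% (difference: 3.5%)
  I: 7.0% (difference: 4.0%)
  N: 6.7% (difference: 4.3%)
  S: 6.3% (difference: 4.7%)
  H: 6.1% (difference: 4.9%)
  R: 6.0% (difference: 5.0%)
  D: 4.3% (difference: 6.7%)
Step 3: 'O' most likely represents 'E' (frequency 12.7%).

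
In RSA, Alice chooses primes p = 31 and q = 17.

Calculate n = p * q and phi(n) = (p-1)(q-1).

Step 1: n = p * q = 31 * 17 = 527.
Step 2: phi(n) = (p-1)(q-1) = 30 * 16 = 480.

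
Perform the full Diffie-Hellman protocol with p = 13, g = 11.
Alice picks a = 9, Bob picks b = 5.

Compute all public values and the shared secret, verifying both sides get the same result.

Step 1: A = g^a mod p = 11^9 mod 13 = 8.
Step 2: B = g^b mod p = 11^5 mod 13 = 7.
Step 3: Alice computes s = B^a mod p = 7^9 mod 13 = 8.
Step 4: Bob computes s = A^b mod p = 8^5 mod 13 = 8.
Both sides agree: shared secret = 8.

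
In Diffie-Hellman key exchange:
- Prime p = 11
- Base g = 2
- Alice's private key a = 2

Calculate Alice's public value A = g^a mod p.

Step 1: A = g^a mod p = 2^2 mod 11.
  2^1 mod 11 = 2
  2^2 mod 11 = (2 * 2) mod 11 = 4
Result: A = 4.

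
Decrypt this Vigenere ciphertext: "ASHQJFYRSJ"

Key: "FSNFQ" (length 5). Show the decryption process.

Step 1: Key 'FSNFQ' has length 5. Extended key: FSNFQFSNFQ
Step 2: Decrypt each position:
  A(0) - F(5) = 21 = V
  S(18) - S(18) = 0 = A
  H(7) - N(13) = 20 = U
  Q(16) - F(5) = 11 = L
  J(9) - Q(16) = 19 = T
  F(5) - F(5) = 0 = A
  Y(24) - S(18) = 6 = G
  R(17) - N(13) = 4 = E
  S(18) - F(5) = 13 = N
  J(9) - Q(16) = 19 = T
Plaintext: VAULTAGENT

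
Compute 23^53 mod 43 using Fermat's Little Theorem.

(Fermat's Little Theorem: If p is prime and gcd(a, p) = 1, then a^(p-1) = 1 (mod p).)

Step 1: Since 43 is prime, by Fermat's Little Theorem: 23^42 = 1 (mod 43).
Step 2: Reduce exponent: 53 mod 42 = 11.
Step 3: So 23^53 = 23^11 (mod 43).
Step 4: 23^11 mod 43 = 25.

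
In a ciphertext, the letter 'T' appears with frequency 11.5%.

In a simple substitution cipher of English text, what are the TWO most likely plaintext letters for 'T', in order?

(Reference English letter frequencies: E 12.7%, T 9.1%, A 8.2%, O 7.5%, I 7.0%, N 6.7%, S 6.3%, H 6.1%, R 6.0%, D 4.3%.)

Step 1: Observed frequency of 'T' is 11.5%.
Step 2: Compute distances to each reference frequency and sort:
  E (12.7%): difference = 1.2% <-- BEST
  T (9.1%): difference = 2.4% <-- RUNNER-UP
  A (8.2%): difference = 3.3%
  O (7.5%): difference = 4.0%
  I (7.0%): difference = 4.5%
Step 3: Most likely is 'E' (12.7%, diff 1.2%); second most likely is 'T' (9.1%, diff 2.4%).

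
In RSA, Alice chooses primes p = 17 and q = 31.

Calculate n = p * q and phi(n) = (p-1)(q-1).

Step 1: n = p * q = 17 * 31 = 527.
Step 2: phi(n) = (p-1)(q-1) = 16 * 30 = 480.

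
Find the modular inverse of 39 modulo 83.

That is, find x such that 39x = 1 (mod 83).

Step 1: We need x such that 39 * x = 1 (mod 83).
Step 2: Using the extended Euclidean algorithm or trial:
  39 * 66 = 2574 = 31 * 83 + 1.
Step 3: Since 2574 mod 83 = 1, the inverse is x = 66.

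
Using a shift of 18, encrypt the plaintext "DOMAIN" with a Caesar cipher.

Step 1: For each letter, shift forward by 18 positions (mod 26).
  D (position 3) -> position (3+18) mod 26 = 21 -> V
  O (position 14) -> position (14+18) mod 26 = 6 -> G
  M (position 12) -> position (12+18) mod 26 = 4 -> E
  A (position 0) -> position (0+18) mod 26 = 18 -> S
  I (position 8) -> position (8+18) mod 26 = 0 -> A
  N (position 13) -> position (13+18) mod 26 = 5 -> F
Result: VGESAF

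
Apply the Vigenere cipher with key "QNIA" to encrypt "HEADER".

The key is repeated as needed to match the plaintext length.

Step 1: Repeat key to match plaintext length:
  Plaintext: HEADER
  Key:       QNIAQN
Step 2: Encrypt each letter:
  H(7) + Q(16) = (7+16) mod 26 = 23 = X
  E(4) + N(13) = (4+13) mod 26 = 17 = R
  A(0) + I(8) = (0+8) mod 26 = 8 = I
  D(3) + A(0) = (3+0) mod 26 = 3 = D
  E(4) + Q(16) = (4+16) mod 26 = 20 = U
  R(17) + N(13) = (17+13) mod 26 = 4 = E
Ciphertext: XRIDUE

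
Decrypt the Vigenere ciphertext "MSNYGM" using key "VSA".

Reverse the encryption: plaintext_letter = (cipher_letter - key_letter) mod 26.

Step 1: Extend key: VSAVSA
Step 2: Decrypt each letter (c - k) mod 26:
  M(12) - V(21) = (12-21) mod 26 = 17 = R
  S(18) - S(18) = (18-18) mod 26 = 0 = A
  N(13) - A(0) = (13-0) mod 26 = 13 = N
  Y(24) - V(21) = (24-21) mod 26 = 3 = D
  G(6) - S(18) = (6-18) mod 26 = 14 = O
  M(12) - A(0) = (12-0) mod 26 = 12 = M
Plaintext: RANDOM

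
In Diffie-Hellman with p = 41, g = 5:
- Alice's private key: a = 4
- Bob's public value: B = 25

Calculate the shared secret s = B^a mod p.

Step 1: s = B^a mod p = 25^4 mod 41.
  25^1 mod 41 = 25
  25^2 mod 41 = (25 * 25) mod 41 = 10
  25^3 mod 41 = (10 * 25) mod 41 = 4
  25^4 mod 41 = (4 * 25) mod 41 = 18
Result: shared secret = 18.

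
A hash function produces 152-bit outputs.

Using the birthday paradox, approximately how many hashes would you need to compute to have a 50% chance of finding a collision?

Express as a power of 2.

Step 1: The birthday paradox gives collision probability ~50% after sqrt(2^n) = 2^(n/2) hashes.
Step 2: For 152-bit output: 2^(152/2) = 2^76.
Step 3: Approximately 2^76 hash computations needed.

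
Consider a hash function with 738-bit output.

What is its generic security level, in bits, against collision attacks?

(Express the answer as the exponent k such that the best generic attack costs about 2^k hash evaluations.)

Step 1: The hash has a 738-bit output.
Step 2: Collision resistance means it should be infeasible to find any x != y with h(x) = h(y).
By the birthday bound, a generic collision search succeeds after about sqrt(2^738) = 2^(738/2) = 2^369 evaluations.
Step 3: Security level = 369 bits.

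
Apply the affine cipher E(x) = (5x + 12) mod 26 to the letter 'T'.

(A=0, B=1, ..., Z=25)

Step 1: Convert 'T' to number: x = 19.
Step 2: E(19) = (5 * 19 + 12) mod 26 = 107 mod 26 = 3.
Step 3: Convert 3 back to letter: D.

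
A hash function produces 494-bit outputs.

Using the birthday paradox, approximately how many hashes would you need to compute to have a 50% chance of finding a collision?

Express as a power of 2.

Step 1: The birthday paradox gives collision probability ~50% after sqrt(2^n) = 2^(n/2) hashes.
Step 2: For 494-bit output: 2^(494/2) = 2^247.
Step 3: Approximately 2^247 hash computations needed.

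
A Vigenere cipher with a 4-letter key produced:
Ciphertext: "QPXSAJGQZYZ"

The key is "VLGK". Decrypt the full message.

Step 1: Key 'VLGK' has length 4. Extended key: VLGKVLGKVLG
Step 2: Decrypt each position:
  Q(16) - V(21) = 21 = V
  P(15) - L(11) = 4 = E
  X(23) - G(6) = 17 = R
  S(18) - K(10) = 8 = I
  A(0) - V(21) = 5 = F
  J(9) - L(11) = 24 = Y
  G(6) - G(6) = 0 = A
  Q(16) - K(10) = 6 = G
  Z(25) - V(21) = 4 = E
  Y(24) - L(11) = 13 = N
  Z(25) - G(6) = 19 = T
Plaintext: VERIFYAGENT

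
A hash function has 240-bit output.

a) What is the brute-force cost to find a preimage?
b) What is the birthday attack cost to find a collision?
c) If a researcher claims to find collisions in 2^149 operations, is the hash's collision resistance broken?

Step 1: Preimage resistance requires brute-force of 2^240 operations.
Step 2: Collision resistance (birthday bound) = 2^(240/2) = 2^120.
Step 3: The claimed attack costs 2^149 operations.
Step 4: Since 2^149 >= 2^120, the claimed attack is no faster than the generic birthday attack, so this does not break collision resistance.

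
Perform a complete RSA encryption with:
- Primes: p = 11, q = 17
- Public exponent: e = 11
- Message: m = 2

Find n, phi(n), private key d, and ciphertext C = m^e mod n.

Step 1: n = 11 * 17 = 187.
Step 2: phi(n) = (11-1)(17-1) = 10 * 16 = 160.
Step 3: Find d = 11^(-1) mod 160 = 131.
  Verify: 11 * 131 = 1441 = 1 (mod 160).
Step 4: C = 2^11 mod 187 = 178.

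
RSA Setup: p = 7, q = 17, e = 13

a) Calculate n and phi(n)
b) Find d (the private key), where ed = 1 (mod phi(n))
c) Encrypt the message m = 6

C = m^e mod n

Step 1: n = 7 * 17 = 119.
Step 2: phi(n) = (7-1)(17-1) = 6 * 16 = 96.
Step 3: Find d = 13^(-1) mod 96 = 37.
  Verify: 13 * 37 = 481 = 1 (mod 96).
Step 4: C = 6^13 mod 119 = 27.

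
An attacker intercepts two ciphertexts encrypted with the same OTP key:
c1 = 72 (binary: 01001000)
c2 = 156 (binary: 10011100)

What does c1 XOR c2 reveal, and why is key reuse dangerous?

Step 1: c1 XOR c2 = (m1 XOR k) XOR (m2 XOR k).
Step 2: By XOR associativity/commutativity: = m1 XOR m2 XOR k XOR k = m1 XOR m2.
Step 3: 01001000 XOR 10011100 = 11010100 = 212.
Step 4: The key cancels out! An attacker learns m1 XOR m2 = 212, revealing the relationship between plaintexts.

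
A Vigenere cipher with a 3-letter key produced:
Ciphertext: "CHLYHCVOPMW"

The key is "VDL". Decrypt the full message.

Step 1: Key 'VDL' has length 3. Extended key: VDLVDLVDLVD
Step 2: Decrypt each position:
  C(2) - V(21) = 7 = H
  H(7) - D(3) = 4 = E
  L(11) - L(11) = 0 = A
  Y(24) - V(21) = 3 = D
  H(7) - D(3) = 4 = E
  C(2) - L(11) = 17 = R
  V(21) - V(21) = 0 = A
  O(14) - D(3) = 11 = L
  P(15) - L(11) = 4 = E
  M(12) - V(21) = 17 = R
  W(22) - D(3) = 19 = T
Plaintext: HEADERALERT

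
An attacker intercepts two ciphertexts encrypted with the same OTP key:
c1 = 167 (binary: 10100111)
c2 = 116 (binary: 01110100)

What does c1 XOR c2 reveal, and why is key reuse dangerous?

Step 1: c1 XOR c2 = (m1 XOR k) XOR (m2 XOR k).
Step 2: By XOR associativity/commutativity: = m1 XOR m2 XOR k XOR k = m1 XOR m2.
Step 3: 10100111 XOR 01110100 = 11010011 = 211.
Step 4: The key cancels out! An attacker learns m1 XOR m2 = 211, revealing the relationship between plaintexts.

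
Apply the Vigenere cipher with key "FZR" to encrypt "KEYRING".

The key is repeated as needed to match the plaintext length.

Step 1: Repeat key to match plaintext length:
  Plaintext: KEYRING
  Key:       FZRFZRF
Step 2: Encrypt each letter:
  K(10) + F(5) = (10+5) mod 26 = 15 = P
  E(4) + Z(25) = (4+25) mod 26 = 3 = D
  Y(24) + R(17) = (24+17) mod 26 = 15 = P
  R(17) + F(5) = (17+5) mod 26 = 22 = W
  I(8) + Z(25) = (8+25) mod 26 = 7 = H
  N(13) + R(17) = (13+17) mod 26 = 4 = E
  G(6) + F(5) = (6+5) mod 26 = 11 = L
Ciphertext: PDPWHEL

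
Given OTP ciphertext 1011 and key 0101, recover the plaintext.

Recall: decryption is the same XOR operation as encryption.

Step 1: XOR ciphertext with key:
  Ciphertext: 1011
  Key:        0101
  XOR:        1110
Step 2: Plaintext = 1110 = 14 in decimal.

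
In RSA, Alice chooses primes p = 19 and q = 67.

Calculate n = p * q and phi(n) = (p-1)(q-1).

Step 1: n = p * q = 19 * 67 = 1273.
Step 2: phi(n) = (p-1)(q-1) = 18 * 66 = 1188.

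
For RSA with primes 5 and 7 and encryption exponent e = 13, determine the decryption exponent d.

Step 1: n = 5 * 7 = 35.
Step 2: phi(n) = 4 * 6 = 24.
Step 3: Find d such that 13 * d = 1 (mod 24).
Step 4: d = 13^(-1) mod 24 = 13.
Verification: 13 * 13 = 169 = 7 * 24 + 1.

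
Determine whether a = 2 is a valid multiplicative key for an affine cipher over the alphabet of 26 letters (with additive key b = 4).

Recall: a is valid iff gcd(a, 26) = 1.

Step 1: Compute gcd(2, 26).
Step 2: gcd(2, 26) = 2.
Since gcd = 2 != 1, 2 shares a common factor with 26, so it cannot be used.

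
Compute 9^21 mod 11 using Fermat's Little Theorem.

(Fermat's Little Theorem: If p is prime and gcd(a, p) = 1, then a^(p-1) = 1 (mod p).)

Step 1: Since 11 is prime, by Fermat's Little Theorem: 9^10 = 1 (mod 11).
Step 2: Reduce exponent: 21 mod 10 = 1.
Step 3: So 9^21 = 9^1 (mod 11).
Step 4: 9^1 mod 11 = 9.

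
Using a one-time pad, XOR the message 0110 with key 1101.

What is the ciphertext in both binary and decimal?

Step 1: Write out the XOR operation bit by bit:
  Message: 0110
  Key:     1101
  XOR:     1011
Step 2: Convert to decimal: 1011 = 11.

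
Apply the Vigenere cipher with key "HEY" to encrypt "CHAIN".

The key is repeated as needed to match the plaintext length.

Step 1: Repeat key to match plaintext length:
  Plaintext: CHAIN
  Key:       HEYHE
Step 2: Encrypt each letter:
  C(2) + H(7) = (2+7) mod 26 = 9 = J
  H(7) + E(4) = (7+4) mod 26 = 11 = L
  A(0) + Y(24) = (0+24) mod 26 = 24 = Y
  I(8) + H(7) = (8+7) mod 26 = 15 = P
  N(13) + E(4) = (13+4) mod 26 = 17 = R
Ciphertext: JLYPR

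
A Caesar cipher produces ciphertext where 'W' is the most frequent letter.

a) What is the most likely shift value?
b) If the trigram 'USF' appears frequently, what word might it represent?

Step 1: In English, 'E' is the most frequent letter (12.7%).
Step 2: The most frequent ciphertext letter is 'W' (position 22).
Step 3: Shift = (22 - 4) mod 26 = 18.
Step 4: Decrypt 'USF' by shifting back 18:
  U -> C
  S -> A
  F -> N
Step 5: 'USF' decrypts to 'CAN'.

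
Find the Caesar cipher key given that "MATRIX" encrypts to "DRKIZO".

Step 1: Compare first letters: M (position 12) -> D (position 3).
Step 2: Shift = (3 - 12) mod 26 = 17.
The shift value is 17.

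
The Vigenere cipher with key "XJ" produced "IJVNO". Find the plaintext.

Step 1: Extend key: XJXJX
Step 2: Decrypt each letter (c - k) mod 26:
  I(8) - X(23) = (8-23) mod 26 = 11 = L
  J(9) - J(9) = (9-9) mod 26 = 0 = A
  V(21) - X(23) = (21-23) mod 26 = 24 = Y
  N(13) - J(9) = (13-9) mod 26 = 4 = E
  O(14) - X(23) = (14-23) mod 26 = 17 = R
Plaintext: LAYER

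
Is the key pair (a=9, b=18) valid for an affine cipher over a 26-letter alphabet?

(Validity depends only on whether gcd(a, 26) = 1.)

Step 1: Compute gcd(9, 26).
Step 2: gcd(9, 26) = 1.
Since gcd = 1, 9 is coprime with 26, so it is a valid key.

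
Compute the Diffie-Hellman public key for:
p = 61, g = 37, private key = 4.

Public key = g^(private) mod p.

Step 1: A = g^a mod p = 37^4 mod 61.
  37^1 mod 61 = 37
  37^2 mod 61 = (37 * 37) mod 61 = 27
  37^3 mod 61 = (27 * 37) mod 61 = 23
  37^4 mod 61 = (23 * 37) mod 61 = 58
Result: A = 58.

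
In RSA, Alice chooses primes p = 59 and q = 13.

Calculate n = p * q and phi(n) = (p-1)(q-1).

Step 1: n = p * q = 59 * 13 = 767.
Step 2: phi(n) = (p-1)(q-1) = 58 * 12 = 696.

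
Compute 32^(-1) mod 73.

Step 1: We need x such that 32 * x = 1 (mod 73).
Step 2: Using the extended Euclidean algorithm or trial:
  32 * 16 = 512 = 7 * 73 + 1.
Step 3: Since 512 mod 73 = 1, the inverse is x = 16.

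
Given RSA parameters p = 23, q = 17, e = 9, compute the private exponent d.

Step 1: n = 23 * 17 = 391.
Step 2: phi(n) = 22 * 16 = 352.
Step 3: Find d such that 9 * d = 1 (mod 352).
Step 4: d = 9^(-1) mod 352 = 313.
Verification: 9 * 313 = 2817 = 8 * 352 + 1.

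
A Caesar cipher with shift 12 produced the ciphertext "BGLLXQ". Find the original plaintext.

Step 1: Reverse the shift by subtracting 12 from each letter position.
  B (position 1) -> position (1-12) mod 26 = 15 -> P
  G (position 6) -> position (6-12) mod 26 = 20 -> U
  L (position 11) -> position (11-12) mod 26 = 25 -> Z
  L (position 11) -> position (11-12) mod 26 = 25 -> Z
  X (position 23) -> position (23-12) mod 26 = 11 -> L
  Q (position 16) -> position (16-12) mod 26 = 4 -> E
Decrypted message: PUZZLE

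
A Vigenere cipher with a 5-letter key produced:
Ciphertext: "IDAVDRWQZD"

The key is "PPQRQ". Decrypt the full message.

Step 1: Key 'PPQRQ' has length 5. Extended key: PPQRQPPQRQ
Step 2: Decrypt each position:
  I(8) - P(15) = 19 = T
  D(3) - P(15) = 14 = O
  A(0) - Q(16) = 10 = K
  V(21) - R(17) = 4 = E
  D(3) - Q(16) = 13 = N
  R(17) - P(15) = 2 = C
  W(22) - P(15) = 7 = H
  Q(16) - Q(16) = 0 = A
  Z(25) - R(17) = 8 = I
  D(3) - Q(16) = 13 = N
Plaintext: TOKENCHAIN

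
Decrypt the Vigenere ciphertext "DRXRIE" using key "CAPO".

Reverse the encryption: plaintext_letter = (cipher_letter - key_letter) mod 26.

Step 1: Extend key: CAPOCA
Step 2: Decrypt each letter (c - k) mod 26:
  D(3) - C(2) = (3-2) mod 26 = 1 = B
  R(17) - A(0) = (17-0) mod 26 = 17 = R
  X(23) - P(15) = (23-15) mod 26 = 8 = I
  R(17) - O(14) = (17-14) mod 26 = 3 = D
  I(8) - C(2) = (8-2) mod 26 = 6 = G
  E(4) - A(0) = (4-0) mod 26 = 4 = E
Plaintext: BRIDGE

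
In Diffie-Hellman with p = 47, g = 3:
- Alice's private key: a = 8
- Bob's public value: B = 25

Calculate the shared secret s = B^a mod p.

Step 1: s = B^a mod p = 25^8 mod 47.
  25^1 mod 47 = 25
  25^2 mod 47 = (25 * 25) mod 47 = 14
  25^3 mod 47 = (14 * 25) mod 47 = 21
  25^4 mod 47 = (21 * 25) mod 47 = 8
  25^5 mod 47 = (8 * 25) mod 47 = 12
  25^6 mod 47 = (12 * 25) mod 47 = 18
  25^7 mod 47 = (18 * 25) mod 47 = 27
  25^8 mod 47 = (27 * 25) mod 47 = 17
Result: shared secret = 17.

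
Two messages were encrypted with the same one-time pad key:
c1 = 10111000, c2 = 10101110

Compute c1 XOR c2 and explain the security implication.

Step 1: c1 XOR c2 = (m1 XOR k) XOR (m2 XOR k).
Step 2: By XOR associativity/commutativity: = m1 XOR m2 XOR k XOR k = m1 XOR m2.
Step 3: 10111000 XOR 10101110 = 00010110 = 22.
Step 4: The key cancels out! An attacker learns m1 XOR m2 = 22, revealing the relationship between plaintexts.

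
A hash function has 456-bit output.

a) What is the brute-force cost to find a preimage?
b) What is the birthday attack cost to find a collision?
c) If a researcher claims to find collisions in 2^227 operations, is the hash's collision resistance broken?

Step 1: Preimage resistance requires brute-force of 2^456 operations.
Step 2: Collision resistance (birthday bound) = 2^(456/2) = 2^228.
Step 3: The claimed attack costs 2^227 operations.
Step 4: Since 2^227 < 2^228, the claimed attack beats the generic birthday bound, so collision resistance is broken.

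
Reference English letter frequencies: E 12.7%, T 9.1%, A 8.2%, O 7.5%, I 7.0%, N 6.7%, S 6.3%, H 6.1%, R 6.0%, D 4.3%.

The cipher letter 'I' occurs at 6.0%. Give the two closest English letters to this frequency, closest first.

Step 1: Observed frequency of 'I' is 6.0%.
Step 2: Compute distances to each reference frequency and sort:
  R (6.0%): difference = 0.0% <-- BEST
  H (6.1%): difference = 0.1% <-- RUNNER-UP
  S (6.3%): difference = 0.3%
  N (6.7%): difference = 0.7%
  I (7.0%): difference = 1.0%
Step 3: Most likely is 'R' (6.0%, diff 0.0%); second most likely is 'H' (6.1%, diff 0.1%).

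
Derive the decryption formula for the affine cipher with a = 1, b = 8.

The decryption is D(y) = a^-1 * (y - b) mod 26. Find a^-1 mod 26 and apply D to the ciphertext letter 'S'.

Step 1: Find a^-1, the modular inverse of 1 mod 26.
Step 2: We need 1 * a^-1 = 1 (mod 26).
Step 3: 1 * 1 = 1 = 0 * 26 + 1, so a^-1 = 1.
Step 4: D(y) = 1(y - 8) mod 26.
Step 5: Apply to 'S' (y = 18): D(18) = 1 * (18 - 8) mod 26 = 1 * 10 mod 26 = 10 -> 'K'.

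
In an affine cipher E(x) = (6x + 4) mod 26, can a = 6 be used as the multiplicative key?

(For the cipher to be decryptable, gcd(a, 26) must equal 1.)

Step 1: Compute gcd(6, 26).
Step 2: gcd(6, 26) = 2.
Since gcd = 2 != 1, 6 shares a common factor with 26, so it cannot be used.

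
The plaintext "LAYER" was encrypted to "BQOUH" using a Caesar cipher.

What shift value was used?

Step 1: Compare first letters: L (position 11) -> B (position 1).
Step 2: Shift = (1 - 11) mod 26 = 16.
The shift value is 16.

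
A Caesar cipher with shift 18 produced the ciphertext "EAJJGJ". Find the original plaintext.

Step 1: Reverse the shift by subtracting 18 from each letter position.
  E (position 4) -> position (4-18) mod 26 = 12 -> M
  A (position 0) -> position (0-18) mod 26 = 8 -> I
  J (position 9) -> position (9-18) mod 26 = 17 -> R
  J (position 9) -> position (9-18) mod 26 = 17 -> R
  G (position 6) -> position (6-18) mod 26 = 14 -> O
  J (position 9) -> position (9-18) mod 26 = 17 -> R
Decrypted message: MIRROR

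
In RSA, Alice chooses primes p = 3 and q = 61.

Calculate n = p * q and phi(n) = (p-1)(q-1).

Step 1: n = p * q = 3 * 61 = 183.
Step 2: phi(n) = (p-1)(q-1) = 2 * 60 = 120.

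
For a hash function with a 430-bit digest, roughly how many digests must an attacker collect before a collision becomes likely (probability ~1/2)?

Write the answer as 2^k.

Step 1: The birthday paradox gives collision probability ~50% after sqrt(2^n) = 2^(n/2) hashes.
Step 2: For 430-bit output: 2^(430/2) = 2^215.
Step 3: Approximately 2^215 hash computations needed.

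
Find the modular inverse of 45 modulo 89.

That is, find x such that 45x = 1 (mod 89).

Step 1: We need x such that 45 * x = 1 (mod 89).
Step 2: Using the extended Euclidean algorithm or trial:
  45 * 2 = 90 = 1 * 89 + 1.
Step 3: Since 90 mod 89 = 1, the inverse is x = 2.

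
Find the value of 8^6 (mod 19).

Step 1: Compute 8^6 mod 19 step by step, reducing modulo 19 at each step.
  8^1 mod 19 = 8
  8^2 mod 19 = (8 * 8) mod 19 = 7
  8^3 mod 19 = (7 * 8) mod 19 = 18
  8^4 mod 19 = (18 * 8) mod 19 = 11
  8^5 mod 19 = (11 * 8) mod 19 = 12
  8^6 mod 19 = (12 * 8) mod 19 = 1
Step 2: Result = 1.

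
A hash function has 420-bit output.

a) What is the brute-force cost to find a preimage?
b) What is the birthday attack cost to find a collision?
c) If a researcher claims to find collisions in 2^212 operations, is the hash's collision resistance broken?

Step 1: Preimage resistance requires brute-force of 2^420 operations.
Step 2: Collision resistance (birthday bound) = 2^(420/2) = 2^210.
Step 3: The claimed attack costs 2^212 operations.
Step 4: Since 2^212 >= 2^210, the claimed attack is no faster than the generic birthday attack, so this does not break collision resistance.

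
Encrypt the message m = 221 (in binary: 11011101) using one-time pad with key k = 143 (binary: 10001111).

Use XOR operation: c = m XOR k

Step 1: Write out the XOR operation bit by bit:
  Message: 11011101
  Key:     10001111
  XOR:     01010010
Step 2: Convert to decimal: 01010010 = 82.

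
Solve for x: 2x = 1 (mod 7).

Step 1: We need x such that 2 * x = 1 (mod 7).
Step 2: Using the extended Euclidean algorithm or trial:
  2 * 4 = 8 = 1 * 7 + 1.
Step 3: Since 8 mod 7 = 1, the inverse is x = 4.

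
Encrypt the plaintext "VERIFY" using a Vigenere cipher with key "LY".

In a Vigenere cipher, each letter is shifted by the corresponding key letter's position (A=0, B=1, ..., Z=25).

Step 1: Repeat key to match plaintext length:
  Plaintext: VERIFY
  Key:       LYLYLY
Step 2: Encrypt each letter:
  V(21) + L(11) = (21+11) mod 26 = 6 = G
  E(4) + Y(24) = (4+24) mod 26 = 2 = C
  R(17) + L(11) = (17+11) mod 26 = 2 = C
  I(8) + Y(24) = (8+24) mod 26 = 6 = G
  F(5) + L(11) = (5+11) mod 26 = 16 = Q
  Y(24) + Y(24) = (24+24) mod 26 = 22 = W
Ciphertext: GCCGQW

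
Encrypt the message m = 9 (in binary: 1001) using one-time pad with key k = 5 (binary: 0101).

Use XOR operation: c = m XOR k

Step 1: Write out the XOR operation bit by bit:
  Message: 1001
  Key:     0101
  XOR:     1100
Step 2: Convert to decimal: 1100 = 12.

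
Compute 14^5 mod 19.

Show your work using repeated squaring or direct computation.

Step 1: Compute 14^5 mod 19 step by step, reducing modulo 19 at each step.
  14^1 mod 19 = 14
  14^2 mod 19 = (14 * 14) mod 19 = 6
  14^3 mod 19 = (6 * 14) mod 19 = 8
  14^4 mod 19 = (8 * 14) mod 19 = 17
  14^5 mod 19 = (17 * 14) mod 19 = 10
Step 2: Result = 10.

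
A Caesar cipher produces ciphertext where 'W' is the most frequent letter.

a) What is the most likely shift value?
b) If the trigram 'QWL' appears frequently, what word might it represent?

Step 1: In English, 'E' is the most frequent letter (12.7%).
Step 2: The most frequent ciphertext letter is 'W' (position 22).
Step 3: Shift = (22 - 4) mod 26 = 18.
Step 4: Decrypt 'QWL' by shifting back 18:
  Q -> Y
  W -> E
  L -> T
Step 5: 'QWL' decrypts to 'YET'.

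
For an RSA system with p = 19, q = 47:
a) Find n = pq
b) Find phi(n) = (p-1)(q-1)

Step 1: n = p * q = 19 * 47 = 893.
Step 2: phi(n) = (p-1)(q-1) = 18 * 46 = 828.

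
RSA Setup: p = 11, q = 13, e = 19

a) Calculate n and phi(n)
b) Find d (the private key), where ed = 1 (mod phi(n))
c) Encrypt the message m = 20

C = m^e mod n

Step 1: n = 11 * 13 = 143.
Step 2: phi(n) = (11-1)(13-1) = 10 * 12 = 120.
Step 3: Find d = 19^(-1) mod 120 = 19.
  Verify: 19 * 19 = 361 = 1 (mod 120).
Step 4: C = 20^19 mod 143 = 71.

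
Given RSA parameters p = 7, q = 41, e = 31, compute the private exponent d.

Step 1: n = 7 * 41 = 287.
Step 2: phi(n) = 6 * 40 = 240.
Step 3: Find d such that 31 * d = 1 (mod 240).
Step 4: d = 31^(-1) mod 240 = 31.
Verification: 31 * 31 = 961 = 4 * 240 + 1.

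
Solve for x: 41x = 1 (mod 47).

Step 1: We need x such that 41 * x = 1 (mod 47).
Step 2: Using the extended Euclidean algorithm or trial:
  41 * 39 = 1599 = 34 * 47 + 1.
Step 3: Since 1599 mod 47 = 1, the inverse is x = 39.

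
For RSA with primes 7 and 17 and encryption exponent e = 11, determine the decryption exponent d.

Step 1: n = 7 * 17 = 119.
Step 2: phi(n) = 6 * 16 = 96.
Step 3: Find d such that 11 * d = 1 (mod 96).
Step 4: d = 11^(-1) mod 96 = 35.
Verification: 11 * 35 = 385 = 4 * 96 + 1.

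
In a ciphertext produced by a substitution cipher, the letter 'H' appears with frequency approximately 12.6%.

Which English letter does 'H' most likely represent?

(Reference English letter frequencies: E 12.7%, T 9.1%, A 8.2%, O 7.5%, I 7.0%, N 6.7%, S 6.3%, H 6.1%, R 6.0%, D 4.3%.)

Step 1: The observed frequency is 12.6%.
Step 2: Compare with English frequencies:
  E: 12.7% (difference: 0.1%) <-- closest
  T: 9.1% (difference: 3.5%)
  A: 8.2% (difference: 4.4%)
  O: 7.5% (difference: 5.1%)
  I: 7.0% (difference: 5.6%)
  N: 6.7% (difference: 5.9%)
  S: 6.3% (difference: 6.3%)
  H: 6.1% (difference: 6.5%)
  R: 6.0% (difference: 6.6%)
  D: 4.3% (difference: 8.3%)
Step 3: 'H' most likely represents 'E' (frequency 12.7%).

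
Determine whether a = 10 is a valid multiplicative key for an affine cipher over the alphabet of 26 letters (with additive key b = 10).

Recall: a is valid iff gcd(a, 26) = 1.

Step 1: Compute gcd(10, 26).
Step 2: gcd(10, 26) = 2.
Since gcd = 2 != 1, 10 shares a common factor with 26, so it cannot be used.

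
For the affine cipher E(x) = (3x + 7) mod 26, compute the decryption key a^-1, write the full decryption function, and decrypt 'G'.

Step 1: Find a^-1, the modular inverse of 3 mod 26.
Step 2: We need 3 * a^-1 = 1 (mod 26).
Step 3: 3 * 9 = 27 = 1 * 26 + 1, so a^-1 = 9.
Step 4: D(y) = 9(y - 7) mod 26.
Step 5: Apply to 'G' (y = 6): D(6) = 9 * (6 - 7) mod 26 = 9 * -1 mod 26 = 17 -> 'R'.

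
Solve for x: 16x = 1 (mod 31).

Step 1: We need x such that 16 * x = 1 (mod 31).
Step 2: Using the extended Euclidean algorithm or trial:
  16 * 2 = 32 = 1 * 31 + 1.
Step 3: Since 32 mod 31 = 1, the inverse is x = 2.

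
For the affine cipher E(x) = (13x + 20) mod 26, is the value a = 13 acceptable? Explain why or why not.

Step 1: Compute gcd(13, 26).
Step 2: gcd(13, 26) = 13.
Since gcd = 13 != 1, 13 shares a common factor with 26, so it cannot be used.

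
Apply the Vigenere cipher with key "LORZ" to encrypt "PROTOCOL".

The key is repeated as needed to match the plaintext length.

Step 1: Repeat key to match plaintext length:
  Plaintext: PROTOCOL
  Key:       LORZLORZ
Step 2: Encrypt each letter:
  P(15) + L(11) = (15+11) mod 26 = 0 = A
  R(17) + O(14) = (17+14) mod 26 = 5 = F
  O(14) + R(17) = (14+17) mod 26 = 5 = F
  T(19) + Z(25) = (19+25) mod 26 = 18 = S
  O(14) + L(11) = (14+11) mod 26 = 25 = Z
  C(2) + O(14) = (2+14) mod 26 = 16 = Q
  O(14) + R(17) = (14+17) mod 26 = 5 = F
  L(11) + Z(25) = (11+25) mod 26 = 10 = K
Ciphertext: AFFSZQFK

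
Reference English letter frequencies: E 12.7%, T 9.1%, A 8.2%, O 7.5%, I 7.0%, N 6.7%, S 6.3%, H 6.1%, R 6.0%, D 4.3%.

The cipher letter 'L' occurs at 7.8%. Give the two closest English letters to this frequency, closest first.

Step 1: Observed frequency of 'L' is 7.8%.
Step 2: Compute distances to each reference frequency and sort:
  O (7.5%): difference = 0.3% <-- BEST
  A (8.2%): difference = 0.4% <-- RUNNER-UP
  I (7.0%): difference = 0.8%
  N (6.7%): difference = 1.1%
  T (9.1%): difference = 1.3%
Step 3: Most likely is 'O' (7.5%, diff 0.3%); second most likely is 'A' (8.2%, diff 0.4%).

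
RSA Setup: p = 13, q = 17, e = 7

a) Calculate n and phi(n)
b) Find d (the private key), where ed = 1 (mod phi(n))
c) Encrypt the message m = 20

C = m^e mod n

Step 1: n = 13 * 17 = 221.
Step 2: phi(n) = (13-1)(17-1) = 12 * 16 = 192.
Step 3: Find d = 7^(-1) mod 192 = 55.
  Verify: 7 * 55 = 385 = 1 (mod 192).
Step 4: C = 20^7 mod 221 = 45.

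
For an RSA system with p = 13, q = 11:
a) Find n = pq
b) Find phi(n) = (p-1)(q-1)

Step 1: n = p * q = 13 * 11 = 143.
Step 2: phi(n) = (p-1)(q-1) = 12 * 10 = 120.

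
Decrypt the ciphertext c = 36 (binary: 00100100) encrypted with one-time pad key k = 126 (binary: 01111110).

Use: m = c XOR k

Step 1: XOR ciphertext with key:
  Ciphertext: 00100100
  Key:        01111110
  XOR:        01011010
Step 2: Plaintext = 01011010 = 90 in decimal.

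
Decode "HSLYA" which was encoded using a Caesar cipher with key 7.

Step 1: Reverse the shift by subtracting 7 from each letter position.
  H (position 7) -> position (7-7) mod 26 = 0 -> A
  S (position 18) -> position (18-7) mod 26 = 11 -> L
  L (position 11) -> position (11-7) mod 26 = 4 -> E
  Y (position 24) -> position (24-7) mod 26 = 17 -> R
  A (position 0) -> position (0-7) mod 26 = 19 -> T
Decrypted message: ALERT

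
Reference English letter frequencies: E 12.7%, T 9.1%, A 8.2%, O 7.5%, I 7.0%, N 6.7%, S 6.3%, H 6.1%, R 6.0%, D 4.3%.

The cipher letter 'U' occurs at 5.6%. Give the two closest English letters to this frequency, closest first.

Step 1: Observed frequency of 'U' is 5.6%.
Step 2: Compute distances to each reference frequency and sort:
  R (6.0%): difference = 0.4% <-- BEST
  H (6.1%): difference = 0.5% <-- RUNNER-UP
  S (6.3%): difference = 0.7%
  N (6.7%): difference = 1.1%
  D (4.3%): difference = 1.3%
Step 3: Most likely is 'R' (6.0%, diff 0.4%); second most likely is 'H' (6.1%, diff 0.5%).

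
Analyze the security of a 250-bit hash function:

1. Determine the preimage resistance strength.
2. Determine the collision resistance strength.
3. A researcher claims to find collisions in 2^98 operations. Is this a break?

Step 1: Preimage resistance requires brute-force of 2^250 operations.
Step 2: Collision resistance (birthday bound) = 2^(250/2) = 2^125.
Step 3: The claimed attack costs 2^98 operations.
Step 4: Since 2^98 < 2^125, the claimed attack beats the generic birthday bound, so collision resistance is broken.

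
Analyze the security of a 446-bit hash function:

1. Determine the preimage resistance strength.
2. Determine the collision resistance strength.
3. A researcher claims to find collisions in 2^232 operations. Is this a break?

Step 1: Preimage resistance requires brute-force of 2^446 operations.
Step 2: Collision resistance (birthday bound) = 2^(446/2) = 2^223.
Step 3: The claimed attack costs 2^232 operations.
Step 4: Since 2^232 >= 2^223, the claimed attack is no faster than the generic birthday attack, so this does not break collision resistance.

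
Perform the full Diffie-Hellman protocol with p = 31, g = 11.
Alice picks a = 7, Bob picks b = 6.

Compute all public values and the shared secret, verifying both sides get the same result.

Step 1: A = g^a mod p = 11^7 mod 31 = 13.
Step 2: B = g^b mod p = 11^6 mod 31 = 4.
Step 3: Alice computes s = B^a mod p = 4^7 mod 31 = 16.
Step 4: Bob computes s = A^b mod p = 13^6 mod 31 = 16.
Both sides agree: shared secret = 16.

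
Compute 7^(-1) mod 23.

Step 1: We need x such that 7 * x = 1 (mod 23).
Step 2: Using the extended Euclidean algorithm or trial:
  7 * 10 = 70 = 3 * 23 + 1.
Step 3: Since 70 mod 23 = 1, the inverse is x = 10.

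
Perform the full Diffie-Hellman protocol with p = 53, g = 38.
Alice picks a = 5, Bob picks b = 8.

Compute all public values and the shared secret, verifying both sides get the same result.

Step 1: A = g^a mod p = 38^5 mod 53 = 9.
Step 2: B = g^b mod p = 38^8 mod 53 = 47.
Step 3: Alice computes s = B^a mod p = 47^5 mod 53 = 15.
Step 4: Bob computes s = A^b mod p = 9^8 mod 53 = 15.
Both sides agree: shared secret = 15.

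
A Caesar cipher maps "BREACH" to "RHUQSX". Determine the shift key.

Step 1: Compare first letters: B (position 1) -> R (position 17).
Step 2: Shift = (17 - 1) mod 26 = 16.
The shift value is 16.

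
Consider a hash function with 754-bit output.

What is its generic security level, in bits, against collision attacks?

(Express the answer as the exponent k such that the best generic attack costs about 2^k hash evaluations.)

Step 1: The hash has a 754-bit output.
Step 2: Collision resistance means it should be infeasible to find any x != y with h(x) = h(y).
By the birthday bound, a generic collision search succeeds after about sqrt(2^754) = 2^(754/2) = 2^377 evaluations.
Step 3: Security level = 377 bits.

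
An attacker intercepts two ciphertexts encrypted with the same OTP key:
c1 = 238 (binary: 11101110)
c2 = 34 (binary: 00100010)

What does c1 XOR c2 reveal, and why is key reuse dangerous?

Step 1: c1 XOR c2 = (m1 XOR k) XOR (m2 XOR k).
Step 2: By XOR associativity/commutativity: = m1 XOR m2 XOR k XOR k = m1 XOR m2.
Step 3: 11101110 XOR 00100010 = 11001100 = 204.
Step 4: The key cancels out! An attacker learns m1 XOR m2 = 204, revealing the relationship between plaintexts.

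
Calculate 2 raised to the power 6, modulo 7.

Step 1: Compute 2^6 mod 7 step by step, reducing modulo 7 at each step.
  2^1 mod 7 = 2
  2^2 mod 7 = (2 * 2) mod 7 = 4
  2^3 mod 7 = (4 * 2) mod 7 = 1
  2^4 mod 7 = (1 * 2) mod 7 = 2
  2^5 mod 7 = (2 * 2) mod 7 = 4
  2^6 mod 7 = (4 * 2) mod 7 = 1
Step 2: Result = 1.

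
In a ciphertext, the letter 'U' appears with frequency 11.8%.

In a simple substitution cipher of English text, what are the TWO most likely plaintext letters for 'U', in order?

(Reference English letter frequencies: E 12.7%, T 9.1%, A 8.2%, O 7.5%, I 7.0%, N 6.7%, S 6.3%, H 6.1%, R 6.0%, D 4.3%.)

Step 1: Observed frequency of 'U' is 11.8%.
Step 2: Compute distances to each reference frequency and sort:
  E (12.7%): difference = 0.9% <-- BEST
  T (9.1%): difference = 2.7% <-- RUNNER-UP
  A (8.2%): difference = 3.6%
  O (7.5%): difference = 4.3%
  I (7.0%): difference = 4.8%
Step 3: Most likely is 'E' (12.7%, diff 0.9%); second most likely is 'T' (9.1%, diff 2.7%).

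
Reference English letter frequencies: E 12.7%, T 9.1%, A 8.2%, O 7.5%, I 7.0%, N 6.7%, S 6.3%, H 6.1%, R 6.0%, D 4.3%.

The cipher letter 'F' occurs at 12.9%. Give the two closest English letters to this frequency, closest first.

Step 1: Observed frequency of 'F' is 12.9%.
Step 2: Compute distances to each reference frequency and sort:
  E (12.7%): difference = 0.2% <-- BEST
  T (9.1%): difference = 3.8% <-- RUNNER-UP
  A (8.2%): difference = 4.7%
  O (7.5%): difference = 5.4%
  I (7.0%): difference = 5.9%
Step 3: Most likely is 'E' (12.7%, diff 0.2%); second most likely is 'T' (9.1%, diff 3.8%).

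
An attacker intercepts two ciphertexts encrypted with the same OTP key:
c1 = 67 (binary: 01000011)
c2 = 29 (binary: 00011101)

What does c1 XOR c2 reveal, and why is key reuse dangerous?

Step 1: c1 XOR c2 = (m1 XOR k) XOR (m2 XOR k).
Step 2: By XOR associativity/commutativity: = m1 XOR m2 XOR k XOR k = m1 XOR m2.
Step 3: 01000011 XOR 00011101 = 01011110 = 94.
Step 4: The key cancels out! An attacker learns m1 XOR m2 = 94, revealing the relationship between plaintexts.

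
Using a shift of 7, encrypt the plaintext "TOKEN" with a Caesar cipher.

Step 1: For each letter, shift forward by 7 positions (mod 26).
  T (position 19) -> position (19+7) mod 26 = 0 -> A
  O (position 14) -> position (14+7) mod 26 = 21 -> V
  K (position 10) -> position (10+7) mod 26 = 17 -> R
  E (position 4) -> position (4+7) mod 26 = 11 -> L
  N (position 13) -> position (13+7) mod 26 = 20 -> U
Result: AVRLU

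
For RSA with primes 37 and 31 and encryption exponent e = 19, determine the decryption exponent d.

Step 1: n = 37 * 31 = 1147.
Step 2: phi(n) = 36 * 30 = 1080.
Step 3: Find d such that 19 * d = 1 (mod 1080).
Step 4: d = 19^(-1) mod 1080 = 739.
Verification: 19 * 739 = 14041 = 13 * 1080 + 1.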